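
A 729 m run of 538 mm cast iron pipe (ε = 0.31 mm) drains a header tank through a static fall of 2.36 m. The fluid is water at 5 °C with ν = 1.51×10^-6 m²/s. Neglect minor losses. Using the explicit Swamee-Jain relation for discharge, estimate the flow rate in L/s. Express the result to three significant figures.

Swamee-Jain (Type II): Q = -0.965·√(gD⁵h_f/L)·ln[ε/(3.7D) + √(3.17ν²L/(gD³h_f))]
√(gD⁵h_f/L) = √(9.81·0.538⁵·2.36/729) = 0.03783
ε/(3.7D) = 1.56×10^-4; √(3.17ν²L/(gD³h_f)) = 3.82×10^-5
Q = -0.965·0.03783·ln(1.940×10^-4) = 0.3121 m³/s
Check: V = 1.37 m/s, Re = 4.89×10^5, f = 0.01826, h_f = 2.38 m ≈ 2.36 m ✓

Q ≈ 312 L/s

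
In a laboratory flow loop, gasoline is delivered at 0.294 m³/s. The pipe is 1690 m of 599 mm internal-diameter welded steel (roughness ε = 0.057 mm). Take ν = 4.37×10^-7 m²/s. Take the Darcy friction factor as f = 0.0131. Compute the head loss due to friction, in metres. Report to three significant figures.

V = 4Q/(πD²) = 4·0.294/(π·0.599²) = 1.043 m/s
h_f = f(L/D)V²/(2g) = 0.01310·(1690/0.599)·1.043²/(2·9.81) = 2.050 m

h_f ≈ 2.05 m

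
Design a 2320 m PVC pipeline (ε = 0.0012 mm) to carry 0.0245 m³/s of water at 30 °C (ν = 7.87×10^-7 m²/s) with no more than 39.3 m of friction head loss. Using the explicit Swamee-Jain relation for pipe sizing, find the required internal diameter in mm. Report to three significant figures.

Swamee-Jain (Type III): D = 0.66·[ε^1.25·(LQ²/(gh_f))^4.75 + ν·Q^9.4·(L/(gh_f))^5.2]^0.04
LQ²/(gh_f) = 0.003612; L/(gh_f) = 6.018
Term 1 = ε^1.25·(…)^4.75 = 9.96×10^-20; Term 2 = ν·Q^9.4·(…)^5.2 = 6.41×10^-18
D = 0.66·(9.96×10^-20 + 6.41×10^-18)^0.04 = 0.1355 m = 136 mm
Check: V = 1.70 m/s, Re = 2.92×10^5, f = 0.01455, h_f = 36.6 m ≈ 39.3 m ✓

D ≈ 136 mm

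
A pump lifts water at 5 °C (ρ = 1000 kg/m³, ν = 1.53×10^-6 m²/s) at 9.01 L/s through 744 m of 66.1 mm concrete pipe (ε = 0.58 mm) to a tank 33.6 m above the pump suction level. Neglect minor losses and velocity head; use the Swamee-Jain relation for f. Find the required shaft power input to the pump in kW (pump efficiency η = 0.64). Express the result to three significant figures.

P_shaft ≈ 24.9 kW

V = 4Q/(πD²) = 2.626 m/s; Re = 1.13×10^5; ε/D = 0.00877; f = 0.03709
h_f = f(L/D)V²/2g = 146.7 m
Total head H = z + h_f = 33.6 + 146.7 = 180.3 m
P_hyd = ρgQH = 1000·9.81·0.00901·180.3 = 15.93 kW
P_shaft = P_hyd/η = 15.93/0.64 = 24.90 kW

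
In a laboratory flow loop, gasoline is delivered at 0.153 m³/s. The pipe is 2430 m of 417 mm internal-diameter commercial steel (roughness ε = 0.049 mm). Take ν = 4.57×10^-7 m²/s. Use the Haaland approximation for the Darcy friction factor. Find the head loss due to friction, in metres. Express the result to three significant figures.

h_f ≈ 5.05 m

V = 4Q/(πD²) = 4·0.153/(π·0.417²) = 1.120 m/s
Re = VD/ν = 1.120·0.417/4.57×10^-7 = 1.02×10^6 → turbulent
ε/D = 0.049/417 = 1.18×10^-4
Haaland: f = 0.01355
h_f = f(L/D)V²/(2g) = 0.01355·(2430/0.417)·1.120²/(2·9.81) = 5.053 m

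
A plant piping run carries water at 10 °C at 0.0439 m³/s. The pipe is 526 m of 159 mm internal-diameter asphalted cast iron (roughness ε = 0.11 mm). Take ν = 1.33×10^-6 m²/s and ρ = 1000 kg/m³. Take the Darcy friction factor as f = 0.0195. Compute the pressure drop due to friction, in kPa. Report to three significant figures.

V = 4Q/(πD²) = 4·0.0439/(π·0.159²) = 2.211 m/s
h_f = f(L/D)V²/(2g) = 0.01950·(526/0.159)·2.211²/(2·9.81) = 16.07 m
Δp = ρg·h_f = 1000·9.81·16.07 = 157.7 kPa

Δp ≈ 158 kPa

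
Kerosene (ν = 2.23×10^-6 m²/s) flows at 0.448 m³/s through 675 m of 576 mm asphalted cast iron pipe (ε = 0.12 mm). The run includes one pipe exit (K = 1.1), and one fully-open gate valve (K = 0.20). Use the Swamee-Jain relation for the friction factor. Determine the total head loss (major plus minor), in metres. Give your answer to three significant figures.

H_L ≈ 2.98 m

V = 4Q/(πD²) = 1.719 m/s; V²/2g = 0.1507 m
Re = 4.44×10^5, ε/D = 2.08×10^-4 → f = 0.01575 (Swamee-Jain)
Major: h_f = f(L/D)·V²/2g = 0.01575·1172·0.1507 = 2.781 m
Minor: ΣK = 1.30; h_m = ΣK·V²/2g = 0.1959 m
Total H_L = 2.781 + 0.1959 = 2.977 m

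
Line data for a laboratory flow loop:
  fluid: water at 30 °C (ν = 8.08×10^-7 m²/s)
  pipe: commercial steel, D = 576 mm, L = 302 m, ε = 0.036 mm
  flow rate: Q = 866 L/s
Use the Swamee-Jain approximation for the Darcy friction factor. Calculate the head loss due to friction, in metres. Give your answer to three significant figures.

V = 4Q/(πD²) = 4·0.866/(π·0.576²) = 3.323 m/s
Re = VD/ν = 3.323·0.576/8.08×10^-7 = 2.37×10^6 → turbulent
ε/D = 0.036/576 = 6.25×10^-5
Swamee-Jain: f = 0.01201
h_f = f(L/D)V²/(2g) = 0.01201·(302/0.576)·3.323²/(2·9.81) = 3.545 m

h_f ≈ 3.55 m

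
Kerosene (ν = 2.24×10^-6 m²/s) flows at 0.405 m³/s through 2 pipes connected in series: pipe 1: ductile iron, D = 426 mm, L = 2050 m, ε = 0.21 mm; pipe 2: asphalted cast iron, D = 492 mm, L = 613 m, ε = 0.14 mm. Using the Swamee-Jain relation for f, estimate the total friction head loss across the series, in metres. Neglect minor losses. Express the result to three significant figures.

Pipe 1: V = 2.841 m/s, Re = 5.40×10^5, ε/D = 4.93×10^-4, f = 0.01766, h_1 = f(L/D)V²/2g = 34.98 m
Pipe 2: V = 2.130 m/s, Re = 4.68×10^5, ε/D = 2.85×10^-4, f = 0.01633, h_2 = f(L/D)V²/2g = 4.705 m
Series → Q common, losses add: H = Σh = 39.69 m

H ≈ 39.7 m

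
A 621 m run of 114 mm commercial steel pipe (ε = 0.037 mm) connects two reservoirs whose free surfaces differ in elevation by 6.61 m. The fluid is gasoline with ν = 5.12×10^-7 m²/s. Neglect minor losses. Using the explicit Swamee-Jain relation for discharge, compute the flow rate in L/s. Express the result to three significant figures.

Q ≈ 12.0 L/s

Swamee-Jain (Type II): Q = -0.965·√(gD⁵h_f/L)·ln[ε/(3.7D) + √(3.17ν²L/(gD³h_f))]
√(gD⁵h_f/L) = √(9.81·0.114⁵·6.61/621) = 0.001418
ε/(3.7D) = 8.77×10^-5; √(3.17ν²L/(gD³h_f)) = 7.33×10^-5
Q = -0.965·0.001418·ln(1.610×10^-4) = 0.01195 m³/s
Check: V = 1.17 m/s, Re = 2.61×10^5, f = 0.01746, h_f = 6.64 m ≈ 6.61 m ✓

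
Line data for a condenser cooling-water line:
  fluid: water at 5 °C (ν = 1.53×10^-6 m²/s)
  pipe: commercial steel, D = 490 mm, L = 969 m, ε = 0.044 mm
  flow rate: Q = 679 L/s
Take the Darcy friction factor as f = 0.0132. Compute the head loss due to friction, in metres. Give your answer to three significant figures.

V = 4Q/(πD²) = 4·0.679/(π·0.490²) = 3.601 m/s
h_f = f(L/D)V²/(2g) = 0.01320·(969/0.490)·3.601²/(2·9.81) = 17.25 m

h_f ≈ 17.2 m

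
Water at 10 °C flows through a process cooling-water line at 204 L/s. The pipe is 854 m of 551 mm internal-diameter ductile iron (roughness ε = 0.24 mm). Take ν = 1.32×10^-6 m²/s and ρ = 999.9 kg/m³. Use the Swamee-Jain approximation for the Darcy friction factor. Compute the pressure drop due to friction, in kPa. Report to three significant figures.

Δp ≈ 10.1 kPa

V = 4Q/(πD²) = 4·0.204/(π·0.551²) = 0.8555 m/s
Re = VD/ν = 0.8555·0.551/1.32×10^-6 = 3.57×10^5 → turbulent
ε/D = 0.24/551 = 4.36×10^-4
Swamee-Jain: f = 0.01772
h_f = f(L/D)V²/(2g) = 0.01772·(854/0.551)·0.8555²/(2·9.81) = 1.025 m
Δp = ρg·h_f = 999.9·9.81·1.025 = 10.05 kPa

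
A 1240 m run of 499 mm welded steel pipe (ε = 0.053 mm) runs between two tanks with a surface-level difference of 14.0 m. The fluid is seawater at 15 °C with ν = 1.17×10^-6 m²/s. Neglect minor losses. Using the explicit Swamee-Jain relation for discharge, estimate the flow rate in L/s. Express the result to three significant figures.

Swamee-Jain (Type II): Q = -0.965·√(gD⁵h_f/L)·ln[ε/(3.7D) + √(3.17ν²L/(gD³h_f))]
√(gD⁵h_f/L) = √(9.81·0.499⁵·14.0/1240) = 0.05854
ε/(3.7D) = 2.87×10^-5; √(3.17ν²L/(gD³h_f)) = 1.78×10^-5
Q = -0.965·0.05854·ln(4.646×10^-5) = 0.5636 m³/s
Check: V = 2.88 m/s, Re = 1.23×10^6, f = 0.01339, h_f = 14.1 m ≈ 14.0 m ✓

Q ≈ 564 L/s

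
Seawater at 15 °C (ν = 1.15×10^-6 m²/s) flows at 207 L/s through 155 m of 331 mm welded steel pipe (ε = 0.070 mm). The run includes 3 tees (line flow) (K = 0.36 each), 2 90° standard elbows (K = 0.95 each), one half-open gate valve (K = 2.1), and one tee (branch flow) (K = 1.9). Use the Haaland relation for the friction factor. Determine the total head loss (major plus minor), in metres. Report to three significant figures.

V = 4Q/(πD²) = 2.406 m/s; V²/2g = 0.2950 m
Re = 6.92×10^5, ε/D = 2.11×10^-4 → f = 0.01504 (Haaland)
Major: h_f = f(L/D)·V²/2g = 0.01504·468.3·0.2950 = 2.077 m
Minor: ΣK = 6.98; h_m = ΣK·V²/2g = 2.059 m
Total H_L = 2.077 + 2.059 = 4.136 m

H_L ≈ 4.14 m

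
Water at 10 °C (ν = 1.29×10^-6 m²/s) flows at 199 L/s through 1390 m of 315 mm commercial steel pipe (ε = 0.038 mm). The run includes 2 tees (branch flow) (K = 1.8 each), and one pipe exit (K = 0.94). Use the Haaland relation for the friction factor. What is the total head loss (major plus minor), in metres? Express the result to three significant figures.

V = 4Q/(πD²) = 2.554 m/s; V²/2g = 0.3323 m
Re = 6.24×10^5, ε/D = 1.21×10^-4 → f = 0.01417 (Haaland)
Major: h_f = f(L/D)·V²/2g = 0.01417·4413·0.3323 = 20.78 m
Minor: ΣK = 4.54; h_m = ΣK·V²/2g = 1.509 m
Total H_L = 20.78 + 1.509 = 22.29 m

H_L ≈ 22.3 m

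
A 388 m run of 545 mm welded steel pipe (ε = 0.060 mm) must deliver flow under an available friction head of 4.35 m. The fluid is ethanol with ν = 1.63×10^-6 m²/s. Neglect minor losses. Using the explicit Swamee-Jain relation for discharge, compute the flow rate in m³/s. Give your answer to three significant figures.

Q ≈ 0.693 m³/s

Swamee-Jain (Type II): Q = -0.965·√(gD⁵h_f/L)·ln[ε/(3.7D) + √(3.17ν²L/(gD³h_f))]
√(gD⁵h_f/L) = √(9.81·0.545⁵·4.35/388) = 0.07272
ε/(3.7D) = 2.98×10^-5; √(3.17ν²L/(gD³h_f)) = 2.17×10^-5
Q = -0.965·0.07272·ln(5.150×10^-5) = 0.6929 m³/s
Check: V = 2.97 m/s, Re = 9.93×10^5, f = 0.01366, h_f = 4.37 m ≈ 4.35 m ✓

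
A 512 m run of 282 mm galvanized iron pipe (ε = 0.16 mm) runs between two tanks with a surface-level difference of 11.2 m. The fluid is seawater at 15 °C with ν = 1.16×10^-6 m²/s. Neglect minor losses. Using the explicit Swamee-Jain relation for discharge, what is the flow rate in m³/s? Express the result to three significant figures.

Swamee-Jain (Type II): Q = -0.965·√(gD⁵h_f/L)·ln[ε/(3.7D) + √(3.17ν²L/(gD³h_f))]
√(gD⁵h_f/L) = √(9.81·0.282⁵·11.2/512) = 0.01956
ε/(3.7D) = 1.53×10^-4; √(3.17ν²L/(gD³h_f)) = 2.98×10^-5
Q = -0.965·0.01956·ln(1.831×10^-4) = 0.1625 m³/s
Check: V = 2.60 m/s, Re = 6.32×10^5, f = 0.01801, h_f = 11.3 m ≈ 11.2 m ✓

Q ≈ 0.162 m³/s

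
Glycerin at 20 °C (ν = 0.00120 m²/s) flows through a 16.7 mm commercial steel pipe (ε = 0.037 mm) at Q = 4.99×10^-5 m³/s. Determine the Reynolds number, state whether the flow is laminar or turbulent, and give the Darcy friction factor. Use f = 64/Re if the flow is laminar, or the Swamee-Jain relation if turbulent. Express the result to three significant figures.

Re ≈ 3.17; laminar; f = 64/Re ≈ 20.2

V = 4Q/(πD²) = 0.2278 m/s
Re = VD/ν = 0.2278·0.0167/0.00120 = 3.17
Re < 2300 → laminar → f = 64/Re = 20.19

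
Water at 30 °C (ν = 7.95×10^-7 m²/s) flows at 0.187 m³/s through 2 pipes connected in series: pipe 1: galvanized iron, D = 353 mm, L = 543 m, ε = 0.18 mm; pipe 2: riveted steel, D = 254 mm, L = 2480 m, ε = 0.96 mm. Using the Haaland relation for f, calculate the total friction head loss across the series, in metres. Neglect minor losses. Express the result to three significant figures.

Pipe 1: V = 1.911 m/s, Re = 8.48×10^5, ε/D = 5.10×10^-4, f = 0.01731, h_1 = f(L/D)V²/2g = 4.956 m
Pipe 2: V = 3.690 m/s, Re = 1.18×10^6, ε/D = 0.00378, f = 0.02809, h_2 = f(L/D)V²/2g = 190.4 m
Series → Q common, losses add: H = Σh = 195.4 m

H ≈ 195 m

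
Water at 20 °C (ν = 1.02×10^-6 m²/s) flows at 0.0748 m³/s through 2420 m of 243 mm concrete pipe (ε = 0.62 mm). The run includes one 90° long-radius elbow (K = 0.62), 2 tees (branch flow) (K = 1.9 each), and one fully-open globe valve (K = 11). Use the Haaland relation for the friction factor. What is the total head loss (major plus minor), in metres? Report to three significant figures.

V = 4Q/(πD²) = 1.613 m/s; V²/2g = 0.1326 m
Re = 3.84×10^5, ε/D = 0.00255 → f = 0.02542 (Haaland)
Major: h_f = f(L/D)·V²/2g = 0.02542·9959·0.1326 = 33.56 m
Minor: ΣK = 15.4; h_m = ΣK·V²/2g = 2.044 m
Total H_L = 33.56 + 2.044 = 35.61 m

H_L ≈ 35.6 m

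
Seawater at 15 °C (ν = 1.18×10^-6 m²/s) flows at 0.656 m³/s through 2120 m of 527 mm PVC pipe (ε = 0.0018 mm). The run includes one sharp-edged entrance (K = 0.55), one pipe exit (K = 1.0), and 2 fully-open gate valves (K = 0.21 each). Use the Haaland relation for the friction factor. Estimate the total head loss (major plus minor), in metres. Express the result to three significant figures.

V = 4Q/(πD²) = 3.007 m/s; V²/2g = 0.4610 m
Re = 1.34×10^6, ε/D = 3.42×10^-6 → f = 0.01110 (Haaland)
Major: h_f = f(L/D)·V²/2g = 0.01110·4023·0.4610 = 20.59 m
Minor: ΣK = 1.97; h_m = ΣK·V²/2g = 0.9081 m
Total H_L = 20.59 + 0.9081 = 21.50 m

H_L ≈ 21.5 m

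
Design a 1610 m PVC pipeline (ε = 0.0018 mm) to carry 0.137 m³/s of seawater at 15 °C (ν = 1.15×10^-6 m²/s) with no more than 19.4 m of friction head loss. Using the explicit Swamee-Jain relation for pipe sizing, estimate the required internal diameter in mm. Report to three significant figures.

D ≈ 282 mm

Swamee-Jain (Type III): D = 0.66·[ε^1.25·(LQ²/(gh_f))^4.75 + ν·Q^9.4·(L/(gh_f))^5.2]^0.04
LQ²/(gh_f) = 0.1588; L/(gh_f) = 8.460
Term 1 = ε^1.25·(…)^4.75 = 1.05×10^-11; Term 2 = ν·Q^9.4·(…)^5.2 = 5.86×10^-10
D = 0.66·(1.05×10^-11 + 5.86×10^-10)^0.04 = 0.2822 m = 282 mm
Check: V = 2.19 m/s, Re = 5.37×10^5, f = 0.01303, h_f = 18.2 m ≈ 19.4 m ✓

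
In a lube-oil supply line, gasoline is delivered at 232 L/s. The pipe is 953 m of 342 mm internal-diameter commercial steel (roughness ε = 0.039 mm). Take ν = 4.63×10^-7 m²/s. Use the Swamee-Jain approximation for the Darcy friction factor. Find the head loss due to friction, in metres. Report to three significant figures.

V = 4Q/(πD²) = 4·0.232/(π·0.342²) = 2.525 m/s
Re = VD/ν = 2.525·0.342/4.63×10^-7 = 1.87×10^6 → turbulent
ε/D = 0.039/342 = 1.14×10^-4
Swamee-Jain: f = 0.01316
h_f = f(L/D)V²/(2g) = 0.01316·(953/0.342)·2.525²/(2·9.81) = 11.92 m

h_f ≈ 11.9 m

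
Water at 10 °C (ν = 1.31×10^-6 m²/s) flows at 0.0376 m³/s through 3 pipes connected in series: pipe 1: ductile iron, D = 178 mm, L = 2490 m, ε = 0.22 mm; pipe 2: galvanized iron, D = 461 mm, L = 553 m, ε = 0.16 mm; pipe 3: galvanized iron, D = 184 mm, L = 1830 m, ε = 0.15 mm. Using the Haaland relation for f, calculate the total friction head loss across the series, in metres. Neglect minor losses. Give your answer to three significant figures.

H ≈ 55.9 m

Pipe 1: V = 1.511 m/s, Re = 2.05×10^5, ε/D = 0.00124, f = 0.02178, h_1 = f(L/D)V²/2g = 35.46 m
Pipe 2: V = 0.2253 m/s, Re = 7.93×10^4, ε/D = 3.47×10^-4, f = 0.02011, h_2 = f(L/D)V²/2g = 0.06239 m
Pipe 3: V = 1.414 m/s, Re = 1.99×10^5, ε/D = 8.15×10^-4, f = 0.02015, h_3 = f(L/D)V²/2g = 20.42 m
Series → Q common, losses add: H = Σh = 55.94 m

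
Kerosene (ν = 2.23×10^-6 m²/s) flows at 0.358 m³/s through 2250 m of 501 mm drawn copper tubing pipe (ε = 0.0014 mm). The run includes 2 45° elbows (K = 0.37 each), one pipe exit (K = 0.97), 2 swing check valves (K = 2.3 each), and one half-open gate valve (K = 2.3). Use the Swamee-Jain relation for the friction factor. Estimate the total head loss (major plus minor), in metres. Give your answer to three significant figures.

H_L ≈ 11.7 m

V = 4Q/(πD²) = 1.816 m/s; V²/2g = 0.1681 m
Re = 4.08×10^5, ε/D = 2.79×10^-6 → f = 0.01362 (Swamee-Jain)
Major: h_f = f(L/D)·V²/2g = 0.01362·4491·0.1681 = 10.28 m
Minor: ΣK = 8.61; h_m = ΣK·V²/2g = 1.447 m
Total H_L = 10.28 + 1.447 = 11.73 m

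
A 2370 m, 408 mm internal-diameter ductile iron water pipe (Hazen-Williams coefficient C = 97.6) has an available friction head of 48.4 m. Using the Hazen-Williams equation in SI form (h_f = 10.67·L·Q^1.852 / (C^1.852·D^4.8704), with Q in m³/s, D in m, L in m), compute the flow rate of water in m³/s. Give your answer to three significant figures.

Rearranging: Q = [h_f·C^1.852·D^4.8704 / (10.67·L)]^(1/1.852)
Q = [48.4·97.6^1.852·0.408^4.8704 / (10.67·2370)]^0.540 = 0.3147 m³/s

Q ≈ 0.315 m³/s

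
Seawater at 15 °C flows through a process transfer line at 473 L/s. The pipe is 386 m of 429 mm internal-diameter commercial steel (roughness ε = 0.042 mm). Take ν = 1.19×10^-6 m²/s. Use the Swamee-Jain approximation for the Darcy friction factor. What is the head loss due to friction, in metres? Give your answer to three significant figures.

V = 4Q/(πD²) = 4·0.473/(π·0.429²) = 3.272 m/s
Re = VD/ν = 3.272·0.429/1.19×10^-6 = 1.18×10^6 → turbulent
ε/D = 0.042/429 = 9.79×10^-5
Swamee-Jain: f = 0.01330
h_f = f(L/D)V²/(2g) = 0.01330·(386/0.429)·3.272²/(2·9.81) = 6.531 m

h_f ≈ 6.53 m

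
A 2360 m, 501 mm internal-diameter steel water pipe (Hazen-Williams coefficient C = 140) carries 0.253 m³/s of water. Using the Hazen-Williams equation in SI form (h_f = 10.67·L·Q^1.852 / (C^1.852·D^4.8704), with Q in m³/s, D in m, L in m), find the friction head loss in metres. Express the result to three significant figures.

h_f = 10.67·2360·0.253^1.852 / (140^1.852·0.501^4.8704) = 6.066 m

h_f ≈ 6.07 m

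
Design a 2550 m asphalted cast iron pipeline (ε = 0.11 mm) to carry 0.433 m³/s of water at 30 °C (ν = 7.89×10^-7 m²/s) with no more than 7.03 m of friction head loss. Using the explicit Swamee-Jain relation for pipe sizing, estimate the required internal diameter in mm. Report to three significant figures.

Swamee-Jain (Type III): D = 0.66·[ε^1.25·(LQ²/(gh_f))^4.75 + ν·Q^9.4·(L/(gh_f))^5.2]^0.04
LQ²/(gh_f) = 6.933; L/(gh_f) = 36.98
Term 1 = ε^1.25·(…)^4.75 = 0.111; Term 2 = ν·Q^9.4·(…)^5.2 = 0.0430
D = 0.66·(0.111 + 0.0430)^0.04 = 0.6124 m = 612 mm
Check: V = 1.47 m/s, Re = 1.14×10^6, f = 0.01443, h_f = 6.62 m ≈ 7.03 m ✓

D ≈ 612 mm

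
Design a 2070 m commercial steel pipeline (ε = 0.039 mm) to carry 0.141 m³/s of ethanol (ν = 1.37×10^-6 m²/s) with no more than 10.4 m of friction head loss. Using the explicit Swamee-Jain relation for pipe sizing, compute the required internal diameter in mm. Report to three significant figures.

D ≈ 350 mm

Swamee-Jain (Type III): D = 0.66·[ε^1.25·(LQ²/(gh_f))^4.75 + ν·Q^9.4·(L/(gh_f))^5.2]^0.04
LQ²/(gh_f) = 0.4034; L/(gh_f) = 20.29
Term 1 = ε^1.25·(…)^4.75 = 4.13×10^-8; Term 2 = ν·Q^9.4·(…)^5.2 = 8.65×10^-8
D = 0.66·(4.13×10^-8 + 8.65×10^-8)^0.04 = 0.3498 m = 350 mm
Check: V = 1.47 m/s, Re = 3.75×10^5, f = 0.01510, h_f = 9.81 m ≈ 10.4 m ✓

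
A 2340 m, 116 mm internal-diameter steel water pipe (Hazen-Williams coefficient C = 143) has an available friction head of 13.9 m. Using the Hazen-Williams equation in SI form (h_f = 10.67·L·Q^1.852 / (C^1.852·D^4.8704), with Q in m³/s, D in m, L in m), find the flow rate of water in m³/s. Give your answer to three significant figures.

Q ≈ 0.00867 m³/s

Rearranging: Q = [h_f·C^1.852·D^4.8704 / (10.67·L)]^(1/1.852)
Q = [13.9·143^1.852·0.116^4.8704 / (10.67·2340)]^0.540 = 0.008666 m³/s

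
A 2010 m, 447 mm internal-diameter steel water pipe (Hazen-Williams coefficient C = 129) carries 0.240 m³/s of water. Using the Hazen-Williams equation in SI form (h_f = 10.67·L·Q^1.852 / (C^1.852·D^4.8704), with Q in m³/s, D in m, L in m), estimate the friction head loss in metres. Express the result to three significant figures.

h_f ≈ 9.50 m

h_f = 10.67·2010·0.240^1.852 / (129^1.852·0.447^4.8704) = 9.503 m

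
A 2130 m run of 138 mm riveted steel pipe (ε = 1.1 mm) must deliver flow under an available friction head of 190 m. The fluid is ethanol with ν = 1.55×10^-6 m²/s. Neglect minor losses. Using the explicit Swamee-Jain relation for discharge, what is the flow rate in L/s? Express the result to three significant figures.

Q ≈ 39.0 L/s

Swamee-Jain (Type II): Q = -0.965·√(gD⁵h_f/L)·ln[ε/(3.7D) + √(3.17ν²L/(gD³h_f))]
√(gD⁵h_f/L) = √(9.81·0.138⁵·190/2130) = 0.006618
ε/(3.7D) = 0.00215; √(3.17ν²L/(gD³h_f)) = 5.75×10^-5
Q = -0.965·0.006618·ln(0.002212) = 0.03905 m³/s
Check: V = 2.61 m/s, Re = 2.32×10^5, f = 0.03560, h_f = 191 m ≈ 190 m ✓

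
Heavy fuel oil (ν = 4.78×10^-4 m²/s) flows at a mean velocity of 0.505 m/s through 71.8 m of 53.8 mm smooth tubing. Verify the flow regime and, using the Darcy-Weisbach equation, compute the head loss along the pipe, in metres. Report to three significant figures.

Re = VD/ν = 0.505·0.05380/4.78×10^-4 = 56.8 → laminar (Re < 2300)
f = 64/Re = 1.126
h_f = f(L/D)V²/(2g) = 1.126·(71.8/0.05380)·0.505²/(2·9.81) = 19.53 m

h_f ≈ 19.5 m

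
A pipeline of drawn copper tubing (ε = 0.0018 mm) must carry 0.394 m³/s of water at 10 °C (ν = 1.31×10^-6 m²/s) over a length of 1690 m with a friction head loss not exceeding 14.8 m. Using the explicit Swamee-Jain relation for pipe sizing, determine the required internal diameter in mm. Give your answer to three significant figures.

D ≈ 451 mm

Swamee-Jain (Type III): D = 0.66·[ε^1.25·(LQ²/(gh_f))^4.75 + ν·Q^9.4·(L/(gh_f))^5.2]^0.04
LQ²/(gh_f) = 1.807; L/(gh_f) = 11.64
Term 1 = ε^1.25·(…)^4.75 = 1.10×10^-6; Term 2 = ν·Q^9.4·(…)^5.2 = 7.21×10^-5
D = 0.66·(1.10×10^-6 + 7.21×10^-5)^0.04 = 0.4509 m = 451 mm
Check: V = 2.47 m/s, Re = 8.49×10^5, f = 0.01202, h_f = 14.0 m ≈ 14.8 m ✓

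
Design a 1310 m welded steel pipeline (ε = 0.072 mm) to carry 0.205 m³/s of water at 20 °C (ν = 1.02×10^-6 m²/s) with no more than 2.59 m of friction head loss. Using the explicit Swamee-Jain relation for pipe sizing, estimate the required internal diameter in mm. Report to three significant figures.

Swamee-Jain (Type III): D = 0.66·[ε^1.25·(LQ²/(gh_f))^4.75 + ν·Q^9.4·(L/(gh_f))^5.2]^0.04
LQ²/(gh_f) = 2.167; L/(gh_f) = 51.56
Term 1 = ε^1.25·(…)^4.75 = 2.61×10^-4; Term 2 = ν·Q^9.4·(…)^5.2 = 2.77×10^-4
D = 0.66·(2.61×10^-4 + 2.77×10^-4)^0.04 = 0.4884 m = 488 mm
Check: V = 1.09 m/s, Re = 5.24×10^5, f = 0.01492, h_f = 2.44 m ≈ 2.59 m ✓

D ≈ 488 mm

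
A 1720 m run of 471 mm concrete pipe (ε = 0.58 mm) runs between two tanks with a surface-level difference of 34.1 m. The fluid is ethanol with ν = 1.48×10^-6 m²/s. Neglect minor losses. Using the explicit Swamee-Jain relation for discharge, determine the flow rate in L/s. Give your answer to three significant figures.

Swamee-Jain (Type II): Q = -0.965·√(gD⁵h_f/L)·ln[ε/(3.7D) + √(3.17ν²L/(gD³h_f))]
√(gD⁵h_f/L) = √(9.81·0.471⁵·34.1/1720) = 0.06714
ε/(3.7D) = 3.33×10^-4; √(3.17ν²L/(gD³h_f)) = 1.85×10^-5
Q = -0.965·0.06714·ln(3.513×10^-4) = 0.5154 m³/s
Check: V = 2.96 m/s, Re = 9.41×10^5, f = 0.02104, h_f = 34.3 m ≈ 34.1 m ✓

Q ≈ 515 L/s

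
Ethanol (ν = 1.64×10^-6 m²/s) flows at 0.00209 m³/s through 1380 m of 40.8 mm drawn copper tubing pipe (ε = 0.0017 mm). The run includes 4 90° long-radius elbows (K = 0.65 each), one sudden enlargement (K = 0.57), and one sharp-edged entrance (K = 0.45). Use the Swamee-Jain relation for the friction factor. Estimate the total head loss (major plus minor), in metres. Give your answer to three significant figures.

V = 4Q/(πD²) = 1.599 m/s; V²/2g = 0.1302 m
Re = 3.98×10^4, ε/D = 4.17×10^-5 → f = 0.02202 (Swamee-Jain)
Major: h_f = f(L/D)·V²/2g = 0.02202·33824·0.1302 = 97.03 m
Minor: ΣK = 3.62; h_m = ΣK·V²/2g = 0.4715 m
Total H_L = 97.03 + 0.4715 = 97.50 m

H_L ≈ 97.5 m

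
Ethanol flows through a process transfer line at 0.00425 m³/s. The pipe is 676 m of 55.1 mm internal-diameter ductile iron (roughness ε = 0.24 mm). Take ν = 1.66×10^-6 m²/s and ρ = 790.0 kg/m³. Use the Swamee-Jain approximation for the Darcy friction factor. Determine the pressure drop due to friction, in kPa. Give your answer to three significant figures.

Δp ≈ 479 kPa

V = 4Q/(πD²) = 4·0.00425/(π·0.0551²) = 1.782 m/s
Re = VD/ν = 1.782·0.0551/1.66×10^-6 = 5.92×10^4 → turbulent
ε/D = 0.24/55.1 = 0.00436
Swamee-Jain: f = 0.03115
h_f = f(L/D)V²/(2g) = 0.03115·(676/0.0551)·1.782²/(2·9.81) = 61.87 m
Δp = ρg·h_f = 790.0·9.81·61.87 = 479.5 kPa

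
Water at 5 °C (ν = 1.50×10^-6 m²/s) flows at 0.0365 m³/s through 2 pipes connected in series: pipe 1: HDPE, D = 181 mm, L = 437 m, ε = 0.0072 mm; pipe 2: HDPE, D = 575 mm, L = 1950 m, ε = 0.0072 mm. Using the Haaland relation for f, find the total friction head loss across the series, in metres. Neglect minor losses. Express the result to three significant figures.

H ≈ 4.08 m

Pipe 1: V = 1.419 m/s, Re = 1.71×10^5, ε/D = 3.98×10^-5, f = 0.01621, h_1 = f(L/D)V²/2g = 4.015 m
Pipe 2: V = 0.1406 m/s, Re = 5.39×10^4, ε/D = 1.25×10^-5, f = 0.02040, h_2 = f(L/D)V²/2g = 0.06967 m
Series → Q common, losses add: H = Σh = 4.085 m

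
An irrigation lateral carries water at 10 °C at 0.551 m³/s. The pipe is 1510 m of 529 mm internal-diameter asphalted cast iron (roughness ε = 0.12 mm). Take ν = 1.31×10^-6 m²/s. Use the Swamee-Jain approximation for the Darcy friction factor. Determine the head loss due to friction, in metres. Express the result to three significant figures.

V = 4Q/(πD²) = 4·0.551/(π·0.529²) = 2.507 m/s
Re = VD/ν = 2.507·0.529/1.31×10^-6 = 1.01×10^6 → turbulent
ε/D = 0.12/529 = 2.27×10^-4
Swamee-Jain: f = 0.01505
h_f = f(L/D)V²/(2g) = 0.01505·(1510/0.529)·2.507²/(2·9.81) = 13.76 m

h_f ≈ 13.8 m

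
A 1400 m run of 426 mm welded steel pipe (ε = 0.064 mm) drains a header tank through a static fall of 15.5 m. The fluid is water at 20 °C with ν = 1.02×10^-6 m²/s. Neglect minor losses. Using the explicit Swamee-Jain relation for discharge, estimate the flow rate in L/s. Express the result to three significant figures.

Swamee-Jain (Type II): Q = -0.965·√(gD⁵h_f/L)·ln[ε/(3.7D) + √(3.17ν²L/(gD³h_f))]
√(gD⁵h_f/L) = √(9.81·0.426⁵·15.5/1400) = 0.03904
ε/(3.7D) = 4.06×10^-5; √(3.17ν²L/(gD³h_f)) = 1.98×10^-5
Q = -0.965·0.03904·ln(6.042×10^-5) = 0.3659 m³/s
Check: V = 2.57 m/s, Re = 1.07×10^6, f = 0.01412, h_f = 15.6 m ≈ 15.5 m ✓

Q ≈ 366 L/s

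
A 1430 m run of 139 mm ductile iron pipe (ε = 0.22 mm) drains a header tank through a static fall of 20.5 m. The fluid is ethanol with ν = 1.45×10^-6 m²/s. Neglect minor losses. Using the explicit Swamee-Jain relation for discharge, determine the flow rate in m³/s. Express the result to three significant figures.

Q ≈ 0.0195 m³/s

Swamee-Jain (Type II): Q = -0.965·√(gD⁵h_f/L)·ln[ε/(3.7D) + √(3.17ν²L/(gD³h_f))]
√(gD⁵h_f/L) = √(9.81·0.139⁵·20.5/1430) = 0.002701
ε/(3.7D) = 4.28×10^-4; √(3.17ν²L/(gD³h_f)) = 1.33×10^-4
Q = -0.965·0.002701·ln(5.606×10^-4) = 0.01952 m³/s
Check: V = 1.29 m/s, Re = 1.23×10^5, f = 0.02384, h_f = 20.7 m ≈ 20.5 m ✓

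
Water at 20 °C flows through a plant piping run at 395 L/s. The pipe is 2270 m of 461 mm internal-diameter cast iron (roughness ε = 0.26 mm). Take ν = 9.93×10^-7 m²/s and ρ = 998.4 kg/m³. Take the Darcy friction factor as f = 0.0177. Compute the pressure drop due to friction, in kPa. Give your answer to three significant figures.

Δp ≈ 244 kPa

V = 4Q/(πD²) = 4·0.395/(π·0.461²) = 2.366 m/s
h_f = f(L/D)V²/(2g) = 0.01770·(2270/0.461)·2.366²/(2·9.81) = 24.88 m
Δp = ρg·h_f = 998.4·9.81·24.88 = 243.7 kPa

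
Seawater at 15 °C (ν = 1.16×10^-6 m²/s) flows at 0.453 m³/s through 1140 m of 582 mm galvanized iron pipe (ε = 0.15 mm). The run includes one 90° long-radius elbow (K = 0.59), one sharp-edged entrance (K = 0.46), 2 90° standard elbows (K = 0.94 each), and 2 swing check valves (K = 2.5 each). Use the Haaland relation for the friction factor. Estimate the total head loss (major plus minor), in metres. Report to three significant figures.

V = 4Q/(πD²) = 1.703 m/s; V²/2g = 0.1478 m
Re = 8.54×10^5, ε/D = 2.58×10^-4 → f = 0.01531 (Haaland)
Major: h_f = f(L/D)·V²/2g = 0.01531·1959·0.1478 = 4.432 m
Minor: ΣK = 7.93; h_m = ΣK·V²/2g = 1.172 m
Total H_L = 4.432 + 1.172 = 5.604 m

H_L ≈ 5.60 m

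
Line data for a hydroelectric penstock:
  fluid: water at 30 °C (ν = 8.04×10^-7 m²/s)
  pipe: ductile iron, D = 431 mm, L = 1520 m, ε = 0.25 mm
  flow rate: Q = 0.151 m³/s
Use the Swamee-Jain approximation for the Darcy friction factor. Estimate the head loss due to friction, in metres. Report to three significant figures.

h_f ≈ 3.50 m

V = 4Q/(πD²) = 4·0.151/(π·0.431²) = 1.035 m/s
Re = VD/ν = 1.035·0.431/8.04×10^-7 = 5.55×10^5 → turbulent
ε/D = 0.25/431 = 5.80×10^-4
Swamee-Jain: f = 0.01818
h_f = f(L/D)V²/(2g) = 0.01818·(1520/0.431)·1.035²/(2·9.81) = 3.500 m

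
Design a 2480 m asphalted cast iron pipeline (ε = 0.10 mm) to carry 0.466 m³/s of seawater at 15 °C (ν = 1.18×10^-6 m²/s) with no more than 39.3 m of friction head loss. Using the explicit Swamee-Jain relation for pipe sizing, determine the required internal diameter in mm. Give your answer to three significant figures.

Swamee-Jain (Type III): D = 0.66·[ε^1.25·(LQ²/(gh_f))^4.75 + ν·Q^9.4·(L/(gh_f))^5.2]^0.04
LQ²/(gh_f) = 1.397; L/(gh_f) = 6.433
Term 1 = ε^1.25·(…)^4.75 = 4.89×10^-5; Term 2 = ν·Q^9.4·(…)^5.2 = 1.44×10^-5
D = 0.66·(4.89×10^-5 + 1.44×10^-5)^0.04 = 0.4483 m = 448 mm
Check: V = 2.95 m/s, Re = 1.12×10^6, f = 0.01493, h_f = 36.7 m ≈ 39.3 m ✓

D ≈ 448 mm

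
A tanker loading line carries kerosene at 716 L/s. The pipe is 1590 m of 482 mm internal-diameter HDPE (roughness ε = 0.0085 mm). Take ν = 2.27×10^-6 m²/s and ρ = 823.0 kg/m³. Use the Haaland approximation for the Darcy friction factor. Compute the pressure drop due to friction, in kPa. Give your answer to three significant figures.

V = 4Q/(πD²) = 4·0.716/(π·0.482²) = 3.924 m/s
Re = VD/ν = 3.924·0.482/2.27×10^-6 = 8.33×10^5 → turbulent
ε/D = 0.0085/482 = 1.76×10^-5
Haaland: f = 0.01224
h_f = f(L/D)V²/(2g) = 0.01224·(1590/0.482)·3.924²/(2·9.81) = 31.69 m
Δp = ρg·h_f = 823.0·9.81·31.69 = 255.8 kPa

Δp ≈ 256 kPa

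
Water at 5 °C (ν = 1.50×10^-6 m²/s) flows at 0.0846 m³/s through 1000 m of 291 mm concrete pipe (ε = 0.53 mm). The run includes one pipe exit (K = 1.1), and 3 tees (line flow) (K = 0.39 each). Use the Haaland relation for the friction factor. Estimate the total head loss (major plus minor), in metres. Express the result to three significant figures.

V = 4Q/(πD²) = 1.272 m/s; V²/2g = 0.08247 m
Re = 2.47×10^5, ε/D = 0.00182 → f = 0.02358 (Haaland)
Major: h_f = f(L/D)·V²/2g = 0.02358·3436·0.08247 = 6.682 m
Minor: ΣK = 2.27; h_m = ΣK·V²/2g = 0.1872 m
Total H_L = 6.682 + 0.1872 = 6.869 m

H_L ≈ 6.87 m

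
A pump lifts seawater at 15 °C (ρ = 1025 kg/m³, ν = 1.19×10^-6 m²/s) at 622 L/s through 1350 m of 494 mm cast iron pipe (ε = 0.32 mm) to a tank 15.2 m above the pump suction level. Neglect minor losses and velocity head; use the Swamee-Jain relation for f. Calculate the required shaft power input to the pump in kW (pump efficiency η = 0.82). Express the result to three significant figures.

V = 4Q/(πD²) = 3.245 m/s; Re = 1.35×10^6; ε/D = 6.48×10^-4; f = 0.01811
h_f = f(L/D)V²/2g = 26.57 m
Total head H = z + h_f = 15.2 + 26.57 = 41.77 m
P_hyd = ρgQH = 1025·9.81·0.622·41.77 = 261.2 kW
P_shaft = P_hyd/η = 261.2/0.82 = 318.6 kW

P_shaft ≈ 319 kW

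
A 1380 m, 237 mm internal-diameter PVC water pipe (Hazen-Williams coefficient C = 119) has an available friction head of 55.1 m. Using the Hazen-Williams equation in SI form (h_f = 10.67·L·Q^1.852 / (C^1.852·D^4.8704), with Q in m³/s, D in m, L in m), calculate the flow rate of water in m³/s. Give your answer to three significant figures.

Q ≈ 0.132 m³/s

Rearranging: Q = [h_f·C^1.852·D^4.8704 / (10.67·L)]^(1/1.852)
Q = [55.1·119^1.852·0.237^4.8704 / (10.67·1380)]^0.540 = 0.1321 m³/s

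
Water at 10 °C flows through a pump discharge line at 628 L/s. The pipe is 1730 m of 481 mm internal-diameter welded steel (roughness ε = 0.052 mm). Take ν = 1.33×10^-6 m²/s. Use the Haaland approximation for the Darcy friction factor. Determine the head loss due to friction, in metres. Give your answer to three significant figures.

V = 4Q/(πD²) = 4·0.628/(π·0.481²) = 3.456 m/s
Re = VD/ν = 3.456·0.481/1.33×10^-6 = 1.25×10^6 → turbulent
ε/D = 0.052/481 = 1.08×10^-4
Haaland: f = 0.01323
h_f = f(L/D)V²/(2g) = 0.01323·(1730/0.481)·3.456²/(2·9.81) = 28.97 m

h_f ≈ 29.0 m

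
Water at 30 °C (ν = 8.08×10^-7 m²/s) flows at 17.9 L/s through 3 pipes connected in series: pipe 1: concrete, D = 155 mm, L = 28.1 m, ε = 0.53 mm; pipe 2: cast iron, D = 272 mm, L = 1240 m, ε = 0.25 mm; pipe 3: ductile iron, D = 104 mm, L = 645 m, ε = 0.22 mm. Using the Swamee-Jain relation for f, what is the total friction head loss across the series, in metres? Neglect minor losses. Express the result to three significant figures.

H ≈ 35.2 m

Pipe 1: V = 0.9486 m/s, Re = 1.82×10^5, ε/D = 0.00342, f = 0.02802, h_1 = f(L/D)V²/2g = 0.2330 m
Pipe 2: V = 0.3081 m/s, Re = 1.04×10^5, ε/D = 9.19×10^-4, f = 0.02198, h_2 = f(L/D)V²/2g = 0.4846 m
Pipe 3: V = 2.107 m/s, Re = 2.71×10^5, ε/D = 0.00212, f = 0.02457, h_3 = f(L/D)V²/2g = 34.48 m
Series → Q common, losses add: H = Σh = 35.20 m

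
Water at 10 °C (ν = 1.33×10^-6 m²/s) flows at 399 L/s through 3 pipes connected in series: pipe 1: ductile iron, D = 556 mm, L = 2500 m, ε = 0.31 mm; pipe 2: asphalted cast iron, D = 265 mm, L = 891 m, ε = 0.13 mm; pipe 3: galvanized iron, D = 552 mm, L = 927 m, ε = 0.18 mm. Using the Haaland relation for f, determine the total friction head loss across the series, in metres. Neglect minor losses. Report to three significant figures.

Pipe 1: V = 1.643 m/s, Re = 6.87×10^5, ε/D = 5.58×10^-4, f = 0.01773, h_1 = f(L/D)V²/2g = 10.97 m
Pipe 2: V = 7.234 m/s, Re = 1.44×10^6, ε/D = 4.91×10^-4, f = 0.01697, h_2 = f(L/D)V²/2g = 152.2 m
Pipe 3: V = 1.667 m/s, Re = 6.92×10^5, ε/D = 3.26×10^-4, f = 0.01608, h_3 = f(L/D)V²/2g = 3.825 m
Series → Q common, losses add: H = Σh = 167.0 m

H ≈ 167 m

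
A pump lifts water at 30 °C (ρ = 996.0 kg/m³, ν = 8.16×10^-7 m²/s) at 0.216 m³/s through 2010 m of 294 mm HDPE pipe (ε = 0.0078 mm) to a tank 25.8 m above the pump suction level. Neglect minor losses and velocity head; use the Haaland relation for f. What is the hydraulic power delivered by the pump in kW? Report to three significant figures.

V = 4Q/(πD²) = 3.182 m/s; Re = 1.15×10^6; ε/D = 2.65×10^-5; f = 0.01187
h_f = f(L/D)V²/2g = 41.88 m
Total head H = z + h_f = 25.8 + 41.88 = 67.68 m
P_hyd = ρgQH = 996.0·9.81·0.216·67.68 = 142.8 kW

P_hyd ≈ 143 kW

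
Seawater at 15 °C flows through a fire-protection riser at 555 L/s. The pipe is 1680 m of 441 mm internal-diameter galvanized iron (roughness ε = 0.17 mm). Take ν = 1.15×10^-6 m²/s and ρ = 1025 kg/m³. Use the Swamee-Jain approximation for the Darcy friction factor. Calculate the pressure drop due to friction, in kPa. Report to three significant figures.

Δp ≈ 420 kPa

V = 4Q/(πD²) = 4·0.555/(π·0.441²) = 3.634 m/s
Re = VD/ν = 3.634·0.441/1.15×10^-6 = 1.39×10^6 → turbulent
ε/D = 0.17/441 = 3.85×10^-4
Swamee-Jain: f = 0.01630
h_f = f(L/D)V²/(2g) = 0.01630·(1680/0.441)·3.634²/(2·9.81) = 41.78 m
Δp = ρg·h_f = 1025·9.81·41.78 = 420.1 kPa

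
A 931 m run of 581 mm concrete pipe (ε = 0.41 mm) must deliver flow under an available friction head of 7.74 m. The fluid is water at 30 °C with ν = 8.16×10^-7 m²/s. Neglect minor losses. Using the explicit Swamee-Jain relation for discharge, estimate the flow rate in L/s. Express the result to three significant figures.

Swamee-Jain (Type II): Q = -0.965·√(gD⁵h_f/L)·ln[ε/(3.7D) + √(3.17ν²L/(gD³h_f))]
√(gD⁵h_f/L) = √(9.81·0.581⁵·7.74/931) = 0.07348
ε/(3.7D) = 1.91×10^-4; √(3.17ν²L/(gD³h_f)) = 1.15×10^-5
Q = -0.965·0.07348·ln(2.022×10^-4) = 0.6032 m³/s
Check: V = 2.28 m/s, Re = 1.62×10^6, f = 0.01839, h_f = 7.77 m ≈ 7.74 m ✓

Q ≈ 603 L/s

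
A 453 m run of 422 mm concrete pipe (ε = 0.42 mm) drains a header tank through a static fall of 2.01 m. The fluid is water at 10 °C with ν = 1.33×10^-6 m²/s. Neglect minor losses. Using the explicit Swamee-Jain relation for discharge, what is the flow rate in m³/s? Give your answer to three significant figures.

Q ≈ 0.188 m³/s

Swamee-Jain (Type II): Q = -0.965·√(gD⁵h_f/L)·ln[ε/(3.7D) + √(3.17ν²L/(gD³h_f))]
√(gD⁵h_f/L) = √(9.81·0.422⁵·2.01/453) = 0.02414
ε/(3.7D) = 2.69×10^-4; √(3.17ν²L/(gD³h_f)) = 4.14×10^-5
Q = -0.965·0.02414·ln(3.104×10^-4) = 0.1881 m³/s
Check: V = 1.35 m/s, Re = 4.27×10^5, f = 0.02044, h_f = 2.02 m ≈ 2.01 m ✓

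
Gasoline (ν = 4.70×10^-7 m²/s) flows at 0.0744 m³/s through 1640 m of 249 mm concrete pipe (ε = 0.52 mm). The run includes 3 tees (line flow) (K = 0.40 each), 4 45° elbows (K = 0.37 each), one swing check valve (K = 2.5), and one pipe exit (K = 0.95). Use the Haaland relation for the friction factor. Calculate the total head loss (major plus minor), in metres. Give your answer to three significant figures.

V = 4Q/(πD²) = 1.528 m/s; V²/2g = 0.1190 m
Re = 8.09×10^5, ε/D = 0.00209 → f = 0.02393 (Haaland)
Major: h_f = f(L/D)·V²/2g = 0.02393·6586·0.1190 = 18.76 m
Minor: ΣK = 6.13; h_m = ΣK·V²/2g = 0.7293 m
Total H_L = 18.76 + 0.7293 = 19.48 m

H_L ≈ 19.5 m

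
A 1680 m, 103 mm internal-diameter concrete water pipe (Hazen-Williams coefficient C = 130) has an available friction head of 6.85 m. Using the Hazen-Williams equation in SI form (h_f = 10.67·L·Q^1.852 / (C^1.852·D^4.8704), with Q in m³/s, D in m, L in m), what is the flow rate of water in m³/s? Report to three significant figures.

Rearranging: Q = [h_f·C^1.852·D^4.8704 / (10.67·L)]^(1/1.852)
Q = [6.85·130^1.852·0.103^4.8704 / (10.67·1680)]^0.540 = 0.004704 m³/s

Q ≈ 0.00470 m³/s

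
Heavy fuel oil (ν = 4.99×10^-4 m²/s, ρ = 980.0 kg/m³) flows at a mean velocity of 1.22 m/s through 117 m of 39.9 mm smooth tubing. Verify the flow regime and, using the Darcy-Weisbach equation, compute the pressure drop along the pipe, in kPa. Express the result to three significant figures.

Δp ≈ 1400 kPa

Re = VD/ν = 1.22·0.03990/4.99×10^-4 = 97.6 → laminar (Re < 2300)
f = 64/Re = 0.6561
h_f = f(L/D)V²/(2g) = 0.6561·(117/0.03990)·1.22²/(2·9.81) = 145.9 m
Δp = ρg·h_f = 980.0·9.81·145.9 = 1403 kPa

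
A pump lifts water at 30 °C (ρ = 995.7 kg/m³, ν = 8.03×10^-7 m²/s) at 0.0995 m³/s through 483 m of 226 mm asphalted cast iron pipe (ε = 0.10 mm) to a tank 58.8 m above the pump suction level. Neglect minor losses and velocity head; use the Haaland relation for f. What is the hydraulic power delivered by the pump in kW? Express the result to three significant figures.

P_hyd ≈ 68.2 kW

V = 4Q/(πD²) = 2.480 m/s; Re = 6.98×10^5; ε/D = 4.42×10^-4; f = 0.01696
h_f = f(L/D)V²/2g = 11.36 m
Total head H = z + h_f = 58.8 + 11.36 = 70.16 m
P_hyd = ρgQH = 995.7·9.81·0.0995·70.16 = 68.19 kW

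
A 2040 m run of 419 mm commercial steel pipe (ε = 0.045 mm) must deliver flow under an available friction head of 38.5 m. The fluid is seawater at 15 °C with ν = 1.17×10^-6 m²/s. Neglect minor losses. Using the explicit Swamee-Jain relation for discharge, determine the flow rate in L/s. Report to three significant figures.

Swamee-Jain (Type II): Q = -0.965·√(gD⁵h_f/L)·ln[ε/(3.7D) + √(3.17ν²L/(gD³h_f))]
√(gD⁵h_f/L) = √(9.81·0.419⁵·38.5/2040) = 0.04890
ε/(3.7D) = 2.90×10^-5; √(3.17ν²L/(gD³h_f)) = 1.79×10^-5
Q = -0.965·0.04890·ln(4.688×10^-5) = 0.4703 m³/s
Check: V = 3.41 m/s, Re = 1.22×10^6, f = 0.01341, h_f = 38.7 m ≈ 38.5 m ✓

Q ≈ 470 L/s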